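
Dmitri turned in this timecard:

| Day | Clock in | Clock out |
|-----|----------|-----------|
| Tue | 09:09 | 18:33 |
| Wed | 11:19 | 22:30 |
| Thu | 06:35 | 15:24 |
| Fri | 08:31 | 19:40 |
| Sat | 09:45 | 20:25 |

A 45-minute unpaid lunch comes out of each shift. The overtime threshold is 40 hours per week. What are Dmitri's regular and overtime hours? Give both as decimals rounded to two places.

Regular 40.00 hours, overtime 7.47 hours

Tue: 09:09–18:33 = 9 h 24 min; less 45 min break → 8 h 39 min
Wed: 11:19–22:30 = 11 h 11 min; less 45 min break → 10 h 26 min
Thu: 06:35–15:24 = 8 h 49 min; less 45 min break → 8 h 4 min
Fri: 08:31–19:40 = 11 h 9 min; less 45 min break → 10 h 24 min
Sat: 09:45–20:25 = 10 h 40 min; less 45 min break → 9 h 55 min
Total worked: 47 h 28 min = 47.47 h.
Threshold 40 h → overtime 7 h 28 min, regular 40 h 0 min.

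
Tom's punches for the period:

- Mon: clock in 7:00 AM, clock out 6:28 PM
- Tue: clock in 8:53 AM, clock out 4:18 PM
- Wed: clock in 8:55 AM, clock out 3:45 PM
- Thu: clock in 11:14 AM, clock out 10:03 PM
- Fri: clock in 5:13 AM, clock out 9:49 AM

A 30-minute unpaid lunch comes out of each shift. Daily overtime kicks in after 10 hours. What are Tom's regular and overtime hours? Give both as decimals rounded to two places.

Mon: 7:00 AM–6:28 PM = 11 h 28 min; less 30 min break → 10 h 58 min
Tue: 8:53 AM–4:18 PM = 7 h 25 min; less 30 min break → 6 h 55 min
Wed: 8:55 AM–3:45 PM = 6 h 50 min; less 30 min break → 6 h 20 min
Thu: 11:14 AM–10:03 PM = 10 h 49 min; less 30 min break → 10 h 19 min
Fri: 5:13 AM–9:49 AM = 4 h 36 min; less 30 min break → 4 h 6 min
Mon reg 10 h 0 min / OT 0 h 58 min; Tue reg 6 h 55 min / OT 0 h 0 min; Wed reg 6 h 20 min / OT 0 h 0 min; Thu reg 10 h 0 min / OT 0 h 19 min; Fri reg 4 h 6 min / OT 0 h 0 min.
Totals: regular 37 h 21 min, overtime 1 h 17 min.

Regular 37.35 hours, overtime 1.28 hours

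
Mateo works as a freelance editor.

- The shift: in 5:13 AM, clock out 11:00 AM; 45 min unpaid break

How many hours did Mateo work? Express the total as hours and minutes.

5 h 2 min

The shift: 5:13 AM–11:00 AM = 5 h 47 min; less 45 min break → 5 h 2 min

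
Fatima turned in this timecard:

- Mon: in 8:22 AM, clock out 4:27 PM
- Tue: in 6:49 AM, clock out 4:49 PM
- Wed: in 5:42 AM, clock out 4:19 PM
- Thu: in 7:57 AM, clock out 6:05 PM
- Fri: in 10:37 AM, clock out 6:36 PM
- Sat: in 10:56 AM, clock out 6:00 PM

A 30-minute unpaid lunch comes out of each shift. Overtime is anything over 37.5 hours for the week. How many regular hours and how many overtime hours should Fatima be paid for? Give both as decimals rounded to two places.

Mon: 8:22 AM–4:27 PM = 8 h 5 min; less 30 min break → 7 h 35 min
Tue: 6:49 AM–4:49 PM = 10 h 0 min; less 30 min break → 9 h 30 min
Wed: 5:42 AM–4:19 PM = 10 h 37 min; less 30 min break → 10 h 7 min
Thu: 7:57 AM–6:05 PM = 10 h 8 min; less 30 min break → 9 h 38 min
Fri: 10:37 AM–6:36 PM = 7 h 59 min; less 30 min break → 7 h 29 min
Sat: 10:56 AM–6:00 PM = 7 h 4 min; less 30 min break → 6 h 34 min
Total worked: 50 h 53 min = 50.88 h.
Threshold 37.5 h → overtime 13 h 23 min, regular 37 h 30 min.

Regular 37.50 hours, overtime 13.38 hours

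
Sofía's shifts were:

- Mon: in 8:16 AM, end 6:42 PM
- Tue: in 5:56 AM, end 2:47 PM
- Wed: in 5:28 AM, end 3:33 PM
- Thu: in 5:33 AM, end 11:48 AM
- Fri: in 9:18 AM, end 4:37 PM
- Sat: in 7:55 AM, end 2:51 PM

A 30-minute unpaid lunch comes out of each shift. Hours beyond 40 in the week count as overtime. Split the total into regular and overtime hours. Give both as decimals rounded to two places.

Regular 40.00 hours, overtime 6.87 hours

Mon: 8:16 AM–6:42 PM = 10 h 26 min; less 30 min break → 9 h 56 min
Tue: 5:56 AM–2:47 PM = 8 h 51 min; less 30 min break → 8 h 21 min
Wed: 5:28 AM–3:33 PM = 10 h 5 min; less 30 min break → 9 h 35 min
Thu: 5:33 AM–11:48 AM = 6 h 15 min; less 30 min break → 5 h 45 min
Fri: 9:18 AM–4:37 PM = 7 h 19 min; less 30 min break → 6 h 49 min
Sat: 7:55 AM–2:51 PM = 6 h 56 min; less 30 min break → 6 h 26 min
Total worked: 46 h 52 min = 46.87 h.
Threshold 40 h → overtime 6 h 52 min, regular 40 h 0 min.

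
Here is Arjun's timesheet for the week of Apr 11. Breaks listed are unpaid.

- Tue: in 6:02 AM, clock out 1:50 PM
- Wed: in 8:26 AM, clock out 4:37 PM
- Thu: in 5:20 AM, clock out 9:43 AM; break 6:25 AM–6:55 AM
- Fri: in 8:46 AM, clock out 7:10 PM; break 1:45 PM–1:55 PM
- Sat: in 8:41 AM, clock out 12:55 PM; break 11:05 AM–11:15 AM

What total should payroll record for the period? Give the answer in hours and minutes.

Tue: 6:02 AM–1:50 PM = 7 h 48 min
Wed: 8:26 AM–4:37 PM = 8 h 11 min
Thu: 5:20 AM–9:43 AM = 4 h 23 min; less 30 min break → 3 h 53 min
Fri: 8:46 AM–7:10 PM = 10 h 24 min; less 10 min break → 10 h 14 min
Sat: 8:41 AM–12:55 PM = 4 h 14 min; less 10 min break → 4 h 4 min
Total: 7 h 48 min + 8 h 11 min + 3 h 53 min + 10 h 14 min + 4 h 4 min = 34 h 10 min.

34 h 10 min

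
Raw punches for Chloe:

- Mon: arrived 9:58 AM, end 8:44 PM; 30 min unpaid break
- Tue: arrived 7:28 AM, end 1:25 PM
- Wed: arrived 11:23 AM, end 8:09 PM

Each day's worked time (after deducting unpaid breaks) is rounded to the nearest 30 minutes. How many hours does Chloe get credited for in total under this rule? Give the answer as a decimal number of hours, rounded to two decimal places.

25.50 hours

Mon: 9:58 AM–8:44 PM = 10 h 46 min − 30 min = 10 h 16 min → rounds to 10 h 30 min
Tue: 7:28 AM–1:25 PM = 5 h 57 min → rounds to 6 h 0 min
Wed: 11:23 AM–8:09 PM = 8 h 46 min → rounds to 9 h 0 min
Total credited: 25 h 30 min.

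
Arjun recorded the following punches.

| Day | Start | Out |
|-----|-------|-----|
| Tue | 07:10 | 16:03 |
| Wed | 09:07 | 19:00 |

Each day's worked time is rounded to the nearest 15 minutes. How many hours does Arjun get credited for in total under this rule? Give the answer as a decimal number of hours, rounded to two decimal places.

19.00 hours

Tue: 07:10–16:03 = 8 h 53 min → rounds to 9 h 0 min
Wed: 09:07–19:00 = 9 h 53 min → rounds to 10 h 0 min
Total credited: 19 h 0 min.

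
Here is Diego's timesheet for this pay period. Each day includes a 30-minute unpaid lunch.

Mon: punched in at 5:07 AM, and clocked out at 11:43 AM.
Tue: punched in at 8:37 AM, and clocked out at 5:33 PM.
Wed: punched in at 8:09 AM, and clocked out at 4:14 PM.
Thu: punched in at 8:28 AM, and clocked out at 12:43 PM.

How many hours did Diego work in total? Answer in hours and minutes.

Mon: 5:07 AM–11:43 AM = 6 h 36 min; less 30 min break → 6 h 6 min
Tue: 8:37 AM–5:33 PM = 8 h 56 min; less 30 min break → 8 h 26 min
Wed: 8:09 AM–4:14 PM = 8 h 5 min; less 30 min break → 7 h 35 min
Thu: 8:28 AM–12:43 PM = 4 h 15 min; less 30 min break → 3 h 45 min
Total: 6 h 6 min + 8 h 26 min + 7 h 35 min + 3 h 45 min = 25 h 52 min.

25 h 52 min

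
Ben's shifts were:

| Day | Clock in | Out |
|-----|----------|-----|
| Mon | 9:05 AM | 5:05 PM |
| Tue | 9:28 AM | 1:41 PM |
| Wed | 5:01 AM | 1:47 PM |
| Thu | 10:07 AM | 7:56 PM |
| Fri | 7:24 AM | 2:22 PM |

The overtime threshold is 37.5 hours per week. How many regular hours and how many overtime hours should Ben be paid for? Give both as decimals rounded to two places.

Regular 37.50 hours, overtime 0.27 hours

Mon: 9:05 AM–5:05 PM = 8 h 0 min
Tue: 9:28 AM–1:41 PM = 4 h 13 min
Wed: 5:01 AM–1:47 PM = 8 h 46 min
Thu: 10:07 AM–7:56 PM = 9 h 49 min
Fri: 7:24 AM–2:22 PM = 6 h 58 min
Total worked: 37 h 46 min = 37.77 h.
Threshold 37.5 h → overtime 0 h 16 min, regular 37 h 30 min.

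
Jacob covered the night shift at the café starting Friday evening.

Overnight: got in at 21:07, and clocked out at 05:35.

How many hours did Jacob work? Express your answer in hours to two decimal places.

8.47 hours

Overnight: 21:07 → midnight = 2 h 53 min; midnight → 05:35 = 5 h 35 min; span 8 h 28 min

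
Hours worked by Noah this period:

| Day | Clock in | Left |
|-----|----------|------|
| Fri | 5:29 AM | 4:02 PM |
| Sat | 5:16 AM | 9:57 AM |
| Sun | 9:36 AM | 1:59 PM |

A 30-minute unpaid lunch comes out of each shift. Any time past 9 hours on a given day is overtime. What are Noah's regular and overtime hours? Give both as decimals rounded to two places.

Fri: 5:29 AM–4:02 PM = 10 h 33 min; less 30 min break → 10 h 3 min
Sat: 5:16 AM–9:57 AM = 4 h 41 min; less 30 min break → 4 h 11 min
Sun: 9:36 AM–1:59 PM = 4 h 23 min; less 30 min break → 3 h 53 min
Fri reg 9 h 0 min / OT 1 h 3 min; Sat reg 4 h 11 min / OT 0 h 0 min; Sun reg 3 h 53 min / OT 0 h 0 min.
Totals: regular 17 h 4 min, overtime 1 h 3 min.

Regular 17.07 hours, overtime 1.05 hours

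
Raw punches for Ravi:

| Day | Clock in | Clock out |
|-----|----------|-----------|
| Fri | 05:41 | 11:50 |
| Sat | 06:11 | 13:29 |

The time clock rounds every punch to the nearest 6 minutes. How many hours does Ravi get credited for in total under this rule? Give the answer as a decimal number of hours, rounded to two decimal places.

Fri: in 05:41→05:42, out 11:50→11:48; 6 h 6 min
Sat: in 06:11→06:12, out 13:29→13:30; 7 h 18 min
Total credited: 13 h 24 min.

13.40 hours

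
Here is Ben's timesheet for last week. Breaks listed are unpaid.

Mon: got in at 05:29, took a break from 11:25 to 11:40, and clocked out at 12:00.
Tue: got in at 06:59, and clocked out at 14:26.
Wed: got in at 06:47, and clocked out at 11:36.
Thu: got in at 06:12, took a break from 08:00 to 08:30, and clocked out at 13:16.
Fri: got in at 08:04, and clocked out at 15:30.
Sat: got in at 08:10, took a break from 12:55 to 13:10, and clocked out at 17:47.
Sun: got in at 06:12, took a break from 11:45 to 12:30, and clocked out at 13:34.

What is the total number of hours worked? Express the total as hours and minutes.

48 h 31 min

Mon: 05:29–12:00 = 6 h 31 min; less 15 min break → 6 h 16 min
Tue: 06:59–14:26 = 7 h 27 min
Wed: 06:47–11:36 = 4 h 49 min
Thu: 06:12–13:16 = 7 h 4 min; less 30 min break → 6 h 34 min
Fri: 08:04–15:30 = 7 h 26 min
Sat: 08:10–17:47 = 9 h 37 min; less 15 min break → 9 h 22 min
Sun: 06:12–13:34 = 7 h 22 min; less 45 min break → 6 h 37 min
Total: 6 h 16 min + 7 h 27 min + 4 h 49 min + 6 h 34 min + 7 h 26 min + 9 h 22 min + 6 h 37 min = 48 h 31 min.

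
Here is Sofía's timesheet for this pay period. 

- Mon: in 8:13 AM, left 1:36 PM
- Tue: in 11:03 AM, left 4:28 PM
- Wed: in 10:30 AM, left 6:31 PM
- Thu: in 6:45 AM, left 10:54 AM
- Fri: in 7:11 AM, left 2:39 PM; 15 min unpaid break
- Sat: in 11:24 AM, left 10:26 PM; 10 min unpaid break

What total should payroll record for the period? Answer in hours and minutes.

Mon: 8:13 AM–1:36 PM = 5 h 23 min
Tue: 11:03 AM–4:28 PM = 5 h 25 min
Wed: 10:30 AM–6:31 PM = 8 h 1 min
Thu: 6:45 AM–10:54 AM = 4 h 9 min
Fri: 7:11 AM–2:39 PM = 7 h 28 min; less 15 min break → 7 h 13 min
Sat: 11:24 AM–10:26 PM = 11 h 2 min; less 10 min break → 10 h 52 min
Total: 5 h 23 min + 5 h 25 min + 8 h 1 min + 4 h 9 min + 7 h 13 min + 10 h 52 min = 41 h 3 min.

41 h 3 min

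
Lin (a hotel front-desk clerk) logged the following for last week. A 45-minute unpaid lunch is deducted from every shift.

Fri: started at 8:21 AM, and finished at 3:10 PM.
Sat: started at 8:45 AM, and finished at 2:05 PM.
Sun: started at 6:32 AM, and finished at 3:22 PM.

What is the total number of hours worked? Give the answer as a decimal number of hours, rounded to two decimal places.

18.73 hours

Fri: 8:21 AM–3:10 PM = 6 h 49 min; less 45 min break → 6 h 4 min
Sat: 8:45 AM–2:05 PM = 5 h 20 min; less 45 min break → 4 h 35 min
Sun: 6:32 AM–3:22 PM = 8 h 50 min; less 45 min break → 8 h 5 min
Total: 6 h 4 min + 4 h 35 min + 8 h 5 min = 18 h 44 min.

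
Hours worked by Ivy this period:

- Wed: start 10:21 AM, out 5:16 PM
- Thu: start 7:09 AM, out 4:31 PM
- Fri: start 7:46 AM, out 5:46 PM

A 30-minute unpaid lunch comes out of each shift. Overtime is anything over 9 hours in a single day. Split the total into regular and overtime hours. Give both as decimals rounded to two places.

Regular 24.28 hours, overtime 0.50 hours

Wed: 10:21 AM–5:16 PM = 6 h 55 min; less 30 min break → 6 h 25 min
Thu: 7:09 AM–4:31 PM = 9 h 22 min; less 30 min break → 8 h 52 min
Fri: 7:46 AM–5:46 PM = 10 h 0 min; less 30 min break → 9 h 30 min
Wed reg 6 h 25 min / OT 0 h 0 min; Thu reg 8 h 52 min / OT 0 h 0 min; Fri reg 9 h 0 min / OT 0 h 30 min.
Totals: regular 24 h 17 min, overtime 0 h 30 min.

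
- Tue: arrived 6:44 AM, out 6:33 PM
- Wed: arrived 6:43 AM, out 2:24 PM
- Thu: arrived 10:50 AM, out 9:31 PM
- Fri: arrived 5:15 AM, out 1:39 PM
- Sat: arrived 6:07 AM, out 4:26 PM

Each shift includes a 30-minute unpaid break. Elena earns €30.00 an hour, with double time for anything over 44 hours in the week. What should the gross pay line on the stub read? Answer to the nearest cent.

Tue: 6:44 AM–6:33 PM = 11 h 49 min; less 30 min break → 11 h 19 min
Wed: 6:43 AM–2:24 PM = 7 h 41 min; less 30 min break → 7 h 11 min
Thu: 10:50 AM–9:31 PM = 10 h 41 min; less 30 min break → 10 h 11 min
Fri: 5:15 AM–1:39 PM = 8 h 24 min; less 30 min break → 7 h 54 min
Sat: 6:07 AM–4:26 PM = 10 h 19 min; less 30 min break → 9 h 49 min
Total worked: 46 h 24 min = 2784 min.
Regular 44 h 0 min = 2640 min at €30.00/h; overtime 2 h 24 min = 144 min at €60.00/h.
Pay = (2640 × €30.00 + 144 × €60.00) ÷ 60 = €1464.00.

€1464.00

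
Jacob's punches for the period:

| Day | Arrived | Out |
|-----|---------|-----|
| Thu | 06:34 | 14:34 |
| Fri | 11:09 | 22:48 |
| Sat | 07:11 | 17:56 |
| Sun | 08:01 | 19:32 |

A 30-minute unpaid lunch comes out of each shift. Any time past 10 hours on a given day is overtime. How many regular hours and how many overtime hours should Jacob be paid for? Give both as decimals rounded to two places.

Thu: 06:34–14:34 = 8 h 0 min; less 30 min break → 7 h 30 min
Fri: 11:09–22:48 = 11 h 39 min; less 30 min break → 11 h 9 min
Sat: 07:11–17:56 = 10 h 45 min; less 30 min break → 10 h 15 min
Sun: 08:01–19:32 = 11 h 31 min; less 30 min break → 11 h 1 min
Thu reg 7 h 30 min / OT 0 h 0 min; Fri reg 10 h 0 min / OT 1 h 9 min; Sat reg 10 h 0 min / OT 0 h 15 min; Sun reg 10 h 0 min / OT 1 h 1 min.
Totals: regular 37 h 30 min, overtime 2 h 25 min.

Regular 37.50 hours, overtime 2.42 hours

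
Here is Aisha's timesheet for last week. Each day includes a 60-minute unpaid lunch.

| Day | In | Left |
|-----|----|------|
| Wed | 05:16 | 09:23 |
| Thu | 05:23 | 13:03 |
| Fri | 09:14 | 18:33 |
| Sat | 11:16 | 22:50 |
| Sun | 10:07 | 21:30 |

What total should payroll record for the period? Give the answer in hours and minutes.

Wed: 05:16–09:23 = 4 h 7 min; less 60 min break → 3 h 7 min
Thu: 05:23–13:03 = 7 h 40 min; less 60 min break → 6 h 40 min
Fri: 09:14–18:33 = 9 h 19 min; less 60 min break → 8 h 19 min
Sat: 11:16–22:50 = 11 h 34 min; less 60 min break → 10 h 34 min
Sun: 10:07–21:30 = 11 h 23 min; less 60 min break → 10 h 23 min
Total: 3 h 7 min + 6 h 40 min + 8 h 19 min + 10 h 34 min + 10 h 23 min = 39 h 3 min.

39 h 3 min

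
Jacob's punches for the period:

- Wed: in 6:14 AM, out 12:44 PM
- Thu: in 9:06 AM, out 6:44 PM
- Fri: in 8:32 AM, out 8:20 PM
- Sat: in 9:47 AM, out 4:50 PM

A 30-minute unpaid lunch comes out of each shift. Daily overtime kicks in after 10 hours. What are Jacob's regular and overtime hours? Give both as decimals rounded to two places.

Wed: 6:14 AM–12:44 PM = 6 h 30 min; less 30 min break → 6 h 0 min
Thu: 9:06 AM–6:44 PM = 9 h 38 min; less 30 min break → 9 h 8 min
Fri: 8:32 AM–8:20 PM = 11 h 48 min; less 30 min break → 11 h 18 min
Sat: 9:47 AM–4:50 PM = 7 h 3 min; less 30 min break → 6 h 33 min
Wed reg 6 h 0 min / OT 0 h 0 min; Thu reg 9 h 8 min / OT 0 h 0 min; Fri reg 10 h 0 min / OT 1 h 18 min; Sat reg 6 h 33 min / OT 0 h 0 min.
Totals: regular 31 h 41 min, overtime 1 h 18 min.

Regular 31.68 hours, overtime 1.30 hours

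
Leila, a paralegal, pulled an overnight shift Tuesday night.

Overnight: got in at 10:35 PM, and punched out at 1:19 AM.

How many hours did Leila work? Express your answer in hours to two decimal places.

2.73 hours

Overnight: 10:35 PM → midnight = 1 h 25 min; midnight → 1:19 AM = 1 h 19 min; span 2 h 44 min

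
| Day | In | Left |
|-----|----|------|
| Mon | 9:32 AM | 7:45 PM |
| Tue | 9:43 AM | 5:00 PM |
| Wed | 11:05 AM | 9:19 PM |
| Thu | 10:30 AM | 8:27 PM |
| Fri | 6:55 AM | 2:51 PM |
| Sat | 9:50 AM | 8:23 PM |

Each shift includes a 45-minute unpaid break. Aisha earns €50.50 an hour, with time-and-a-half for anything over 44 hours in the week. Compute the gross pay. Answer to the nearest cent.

Mon: 9:32 AM–7:45 PM = 10 h 13 min; less 45 min break → 9 h 28 min
Tue: 9:43 AM–5:00 PM = 7 h 17 min; less 45 min break → 6 h 32 min
Wed: 11:05 AM–9:19 PM = 10 h 14 min; less 45 min break → 9 h 29 min
Thu: 10:30 AM–8:27 PM = 9 h 57 min; less 45 min break → 9 h 12 min
Fri: 6:55 AM–2:51 PM = 7 h 56 min; less 45 min break → 7 h 11 min
Sat: 9:50 AM–8:23 PM = 10 h 33 min; less 45 min break → 9 h 48 min
Total worked: 51 h 40 min = 3100 min.
Regular 44 h 0 min = 2640 min at €50.50/h; overtime 7 h 40 min = 460 min at €75.75/h.
Pay = (2640 × €50.50 + 460 × €75.75) ÷ 60 = €2802.75.

€2802.75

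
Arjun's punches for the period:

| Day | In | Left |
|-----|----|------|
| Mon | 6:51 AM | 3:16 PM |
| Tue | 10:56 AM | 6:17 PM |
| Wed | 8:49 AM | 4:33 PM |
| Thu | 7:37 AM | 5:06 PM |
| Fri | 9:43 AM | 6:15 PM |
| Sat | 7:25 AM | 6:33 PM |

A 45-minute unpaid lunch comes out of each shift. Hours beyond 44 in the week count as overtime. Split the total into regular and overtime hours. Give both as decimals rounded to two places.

Mon: 6:51 AM–3:16 PM = 8 h 25 min; less 45 min break → 7 h 40 min
Tue: 10:56 AM–6:17 PM = 7 h 21 min; less 45 min break → 6 h 36 min
Wed: 8:49 AM–4:33 PM = 7 h 44 min; less 45 min break → 6 h 59 min
Thu: 7:37 AM–5:06 PM = 9 h 29 min; less 45 min break → 8 h 44 min
Fri: 9:43 AM–6:15 PM = 8 h 32 min; less 45 min break → 7 h 47 min
Sat: 7:25 AM–6:33 PM = 11 h 8 min; less 45 min break → 10 h 23 min
Total worked: 48 h 9 min = 48.15 h.
Threshold 44 h → overtime 4 h 9 min, regular 44 h 0 min.

Regular 44.00 hours, overtime 4.15 hours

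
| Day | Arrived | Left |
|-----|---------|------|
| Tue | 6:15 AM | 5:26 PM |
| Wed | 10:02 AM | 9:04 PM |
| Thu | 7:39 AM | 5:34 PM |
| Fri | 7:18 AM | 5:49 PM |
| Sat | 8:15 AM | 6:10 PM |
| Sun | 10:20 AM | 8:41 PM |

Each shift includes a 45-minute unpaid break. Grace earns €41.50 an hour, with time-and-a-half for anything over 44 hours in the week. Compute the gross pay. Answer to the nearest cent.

€2723.44

Tue: 6:15 AM–5:26 PM = 11 h 11 min; less 45 min break → 10 h 26 min
Wed: 10:02 AM–9:04 PM = 11 h 2 min; less 45 min break → 10 h 17 min
Thu: 7:39 AM–5:34 PM = 9 h 55 min; less 45 min break → 9 h 10 min
Fri: 7:18 AM–5:49 PM = 10 h 31 min; less 45 min break → 9 h 46 min
Sat: 8:15 AM–6:10 PM = 9 h 55 min; less 45 min break → 9 h 10 min
Sun: 10:20 AM–8:41 PM = 10 h 21 min; less 45 min break → 9 h 36 min
Total worked: 58 h 25 min = 3505 min.
Regular 44 h 0 min = 2640 min at €41.50/h; overtime 14 h 25 min = 865 min at €62.25/h.
Pay = (2640 × €41.50 + 865 × €62.25) ÷ 60 = €2723.44.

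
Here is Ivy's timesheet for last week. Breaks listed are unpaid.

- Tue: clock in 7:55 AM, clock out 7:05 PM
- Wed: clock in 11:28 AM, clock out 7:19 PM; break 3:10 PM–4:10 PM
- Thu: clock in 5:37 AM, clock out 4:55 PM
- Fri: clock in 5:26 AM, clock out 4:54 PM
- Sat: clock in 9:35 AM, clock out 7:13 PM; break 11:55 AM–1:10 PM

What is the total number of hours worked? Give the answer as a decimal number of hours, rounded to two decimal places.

49.17 hours

Tue: 7:55 AM–7:05 PM = 11 h 10 min
Wed: 11:28 AM–7:19 PM = 7 h 51 min; less 60 min break → 6 h 51 min
Thu: 5:37 AM–4:55 PM = 11 h 18 min
Fri: 5:26 AM–4:54 PM = 11 h 28 min
Sat: 9:35 AM–7:13 PM = 9 h 38 min; less 75 min break → 8 h 23 min
Total: 11 h 10 min + 6 h 51 min + 11 h 18 min + 11 h 28 min + 8 h 23 min = 49 h 10 min.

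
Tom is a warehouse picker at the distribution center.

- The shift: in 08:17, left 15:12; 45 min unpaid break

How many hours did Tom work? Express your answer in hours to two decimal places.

6.17 hours

The shift: 08:17–15:12 = 6 h 55 min; less 45 min break → 6 h 10 min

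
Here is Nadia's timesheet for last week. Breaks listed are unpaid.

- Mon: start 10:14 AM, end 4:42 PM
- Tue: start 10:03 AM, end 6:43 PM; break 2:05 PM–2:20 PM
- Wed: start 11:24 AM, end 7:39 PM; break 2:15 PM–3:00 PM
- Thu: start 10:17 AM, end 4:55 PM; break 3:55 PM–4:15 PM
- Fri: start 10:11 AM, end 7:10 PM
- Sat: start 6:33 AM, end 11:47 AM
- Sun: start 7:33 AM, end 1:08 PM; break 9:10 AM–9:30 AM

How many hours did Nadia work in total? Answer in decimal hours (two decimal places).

Mon: 10:14 AM–4:42 PM = 6 h 28 min
Tue: 10:03 AM–6:43 PM = 8 h 40 min; less 15 min break → 8 h 25 min
Wed: 11:24 AM–7:39 PM = 8 h 15 min; less 45 min break → 7 h 30 min
Thu: 10:17 AM–4:55 PM = 6 h 38 min; less 20 min break → 6 h 18 min
Fri: 10:11 AM–7:10 PM = 8 h 59 min
Sat: 6:33 AM–11:47 AM = 5 h 14 min
Sun: 7:33 AM–1:08 PM = 5 h 35 min; less 20 min break → 5 h 15 min
Total: 6 h 28 min + 8 h 25 min + 7 h 30 min + 6 h 18 min + 8 h 59 min + 5 h 14 min + 5 h 15 min = 48 h 9 min.

48.15 hours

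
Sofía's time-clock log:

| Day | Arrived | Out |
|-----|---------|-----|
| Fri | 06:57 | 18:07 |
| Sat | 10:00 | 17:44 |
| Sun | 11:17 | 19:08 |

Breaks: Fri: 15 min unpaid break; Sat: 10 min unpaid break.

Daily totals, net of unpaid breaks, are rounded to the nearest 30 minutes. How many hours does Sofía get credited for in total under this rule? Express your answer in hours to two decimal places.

Fri: 06:57–18:07 = 11 h 10 min − 15 min = 10 h 55 min → rounds to 11 h 0 min
Sat: 10:00–17:44 = 7 h 44 min − 10 min = 7 h 34 min → rounds to 7 h 30 min
Sun: 11:17–19:08 = 7 h 51 min → rounds to 8 h 0 min
Total credited: 26 h 30 min.

26.50 hours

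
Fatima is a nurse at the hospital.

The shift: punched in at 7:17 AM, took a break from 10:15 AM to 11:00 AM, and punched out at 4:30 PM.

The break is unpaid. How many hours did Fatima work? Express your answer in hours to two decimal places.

8.47 hours

The shift: 7:17 AM–4:30 PM = 9 h 13 min; less 45 min break → 8 h 28 min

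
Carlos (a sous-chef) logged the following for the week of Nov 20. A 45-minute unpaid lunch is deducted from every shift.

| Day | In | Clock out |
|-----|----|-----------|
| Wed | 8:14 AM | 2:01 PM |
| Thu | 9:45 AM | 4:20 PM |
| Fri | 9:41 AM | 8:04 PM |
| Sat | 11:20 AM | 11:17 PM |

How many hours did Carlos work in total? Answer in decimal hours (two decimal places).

Wed: 8:14 AM–2:01 PM = 5 h 47 min; less 45 min break → 5 h 2 min
Thu: 9:45 AM–4:20 PM = 6 h 35 min; less 45 min break → 5 h 50 min
Fri: 9:41 AM–8:04 PM = 10 h 23 min; less 45 min break → 9 h 38 min
Sat: 11:20 AM–11:17 PM = 11 h 57 min; less 45 min break → 11 h 12 min
Total: 5 h 2 min + 5 h 50 min + 9 h 38 min + 11 h 12 min = 31 h 42 min.

31.70 hours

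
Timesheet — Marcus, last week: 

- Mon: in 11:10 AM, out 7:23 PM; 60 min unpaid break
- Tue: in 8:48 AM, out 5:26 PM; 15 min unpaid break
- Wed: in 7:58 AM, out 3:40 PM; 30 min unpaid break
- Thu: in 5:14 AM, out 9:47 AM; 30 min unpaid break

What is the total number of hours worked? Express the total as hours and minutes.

Mon: 11:10 AM–7:23 PM = 8 h 13 min; less 60 min break → 7 h 13 min
Tue: 8:48 AM–5:26 PM = 8 h 38 min; less 15 min break → 8 h 23 min
Wed: 7:58 AM–3:40 PM = 7 h 42 min; less 30 min break → 7 h 12 min
Thu: 5:14 AM–9:47 AM = 4 h 33 min; less 30 min break → 4 h 3 min
Total: 7 h 13 min + 8 h 23 min + 7 h 12 min + 4 h 3 min = 26 h 51 min.

26 h 51 min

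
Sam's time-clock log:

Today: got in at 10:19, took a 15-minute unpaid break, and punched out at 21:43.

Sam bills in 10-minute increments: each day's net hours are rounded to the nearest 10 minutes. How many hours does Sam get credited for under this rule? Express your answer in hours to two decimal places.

11.17 hours

Today: 10:19–21:43 = 11 h 24 min − 15 min = 11 h 9 min → rounds to 11 h 10 min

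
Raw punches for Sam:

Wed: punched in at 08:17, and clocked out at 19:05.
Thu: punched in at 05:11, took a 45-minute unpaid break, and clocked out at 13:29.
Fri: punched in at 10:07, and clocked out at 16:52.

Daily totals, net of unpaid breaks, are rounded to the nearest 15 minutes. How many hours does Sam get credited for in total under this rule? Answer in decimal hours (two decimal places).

Wed: 08:17–19:05 = 10 h 48 min → rounds to 10 h 45 min
Thu: 05:11–13:29 = 8 h 18 min − 45 min = 7 h 33 min → rounds to 7 h 30 min
Fri: 10:07–16:52 = 6 h 45 min → rounds to 6 h 45 min
Total credited: 25 h 0 min.

25.00 hours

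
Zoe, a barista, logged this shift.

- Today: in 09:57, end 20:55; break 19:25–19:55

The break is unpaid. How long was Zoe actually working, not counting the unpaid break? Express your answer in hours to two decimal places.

Today: 09:57–20:55 = 10 h 58 min; less 30 min break → 10 h 28 min

10.47 hours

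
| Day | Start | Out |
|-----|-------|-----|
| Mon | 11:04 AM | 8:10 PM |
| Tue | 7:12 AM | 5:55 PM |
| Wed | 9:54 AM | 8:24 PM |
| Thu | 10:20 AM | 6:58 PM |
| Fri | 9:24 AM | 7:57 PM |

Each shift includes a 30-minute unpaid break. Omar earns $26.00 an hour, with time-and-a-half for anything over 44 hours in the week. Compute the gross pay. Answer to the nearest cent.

Mon: 11:04 AM–8:10 PM = 9 h 6 min; less 30 min break → 8 h 36 min
Tue: 7:12 AM–5:55 PM = 10 h 43 min; less 30 min break → 10 h 13 min
Wed: 9:54 AM–8:24 PM = 10 h 30 min; less 30 min break → 10 h 0 min
Thu: 10:20 AM–6:58 PM = 8 h 38 min; less 30 min break → 8 h 8 min
Fri: 9:24 AM–7:57 PM = 10 h 33 min; less 30 min break → 10 h 3 min
Total worked: 47 h 0 min = 2820 min.
Regular 44 h 0 min = 2640 min at $26.00/h; overtime 3 h 0 min = 180 min at $39.00/h.
Pay = (2640 × $26.00 + 180 × $39.00) ÷ 60 = $1261.00.

$1261.00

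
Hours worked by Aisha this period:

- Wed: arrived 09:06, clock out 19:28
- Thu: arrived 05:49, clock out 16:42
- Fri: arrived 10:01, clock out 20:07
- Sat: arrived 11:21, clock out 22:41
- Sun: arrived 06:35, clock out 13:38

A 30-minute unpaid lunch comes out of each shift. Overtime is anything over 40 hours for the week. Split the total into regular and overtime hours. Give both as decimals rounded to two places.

Regular 40.00 hours, overtime 7.23 hours

Wed: 09:06–19:28 = 10 h 22 min; less 30 min break → 9 h 52 min
Thu: 05:49–16:42 = 10 h 53 min; less 30 min break → 10 h 23 min
Fri: 10:01–20:07 = 10 h 6 min; less 30 min break → 9 h 36 min
Sat: 11:21–22:41 = 11 h 20 min; less 30 min break → 10 h 50 min
Sun: 06:35–13:38 = 7 h 3 min; less 30 min break → 6 h 33 min
Total worked: 47 h 14 min = 47.23 h.
Threshold 40 h → overtime 7 h 14 min, regular 40 h 0 min.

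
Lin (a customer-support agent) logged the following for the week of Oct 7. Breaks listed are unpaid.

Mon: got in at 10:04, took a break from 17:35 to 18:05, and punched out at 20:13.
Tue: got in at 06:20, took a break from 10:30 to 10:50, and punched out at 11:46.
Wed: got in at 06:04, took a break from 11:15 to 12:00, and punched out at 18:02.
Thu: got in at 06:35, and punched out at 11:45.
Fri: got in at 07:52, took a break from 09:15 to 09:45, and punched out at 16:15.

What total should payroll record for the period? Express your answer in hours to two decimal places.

39.02 hours

Mon: 10:04–20:13 = 10 h 9 min; less 30 min break → 9 h 39 min
Tue: 06:20–11:46 = 5 h 26 min; less 20 min break → 5 h 6 min
Wed: 06:04–18:02 = 11 h 58 min; less 45 min break → 11 h 13 min
Thu: 06:35–11:45 = 5 h 10 min
Fri: 07:52–16:15 = 8 h 23 min; less 30 min break → 7 h 53 min
Total: 9 h 39 min + 5 h 6 min + 11 h 13 min + 5 h 10 min + 7 h 53 min = 39 h 1 min.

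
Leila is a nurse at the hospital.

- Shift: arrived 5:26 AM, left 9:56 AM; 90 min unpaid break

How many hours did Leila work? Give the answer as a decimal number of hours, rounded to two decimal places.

3.00 hours

Shift: 5:26 AM–9:56 AM = 4 h 30 min; less 90 min break → 3 h 0 min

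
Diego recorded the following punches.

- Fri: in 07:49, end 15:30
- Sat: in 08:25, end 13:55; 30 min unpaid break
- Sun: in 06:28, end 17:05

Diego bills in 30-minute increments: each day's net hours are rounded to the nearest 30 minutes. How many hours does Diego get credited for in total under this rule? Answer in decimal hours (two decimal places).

23.00 hours

Fri: 07:49–15:30 = 7 h 41 min → rounds to 7 h 30 min
Sat: 08:25–13:55 = 5 h 30 min − 30 min = 5 h 0 min → rounds to 5 h 0 min
Sun: 06:28–17:05 = 10 h 37 min → rounds to 10 h 30 min
Total credited: 23 h 0 min.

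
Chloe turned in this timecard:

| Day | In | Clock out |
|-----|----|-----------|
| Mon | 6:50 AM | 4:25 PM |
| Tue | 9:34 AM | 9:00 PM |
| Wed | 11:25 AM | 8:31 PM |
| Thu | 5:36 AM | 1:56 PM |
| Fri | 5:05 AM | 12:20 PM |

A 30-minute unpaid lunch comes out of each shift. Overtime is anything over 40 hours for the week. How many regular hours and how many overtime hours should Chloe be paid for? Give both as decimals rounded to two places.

Mon: 6:50 AM–4:25 PM = 9 h 35 min; less 30 min break → 9 h 5 min
Tue: 9:34 AM–9:00 PM = 11 h 26 min; less 30 min break → 10 h 56 min
Wed: 11:25 AM–8:31 PM = 9 h 6 min; less 30 min break → 8 h 36 min
Thu: 5:36 AM–1:56 PM = 8 h 20 min; less 30 min break → 7 h 50 min
Fri: 5:05 AM–12:20 PM = 7 h 15 min; less 30 min break → 6 h 45 min
Total worked: 43 h 12 min = 43.20 h.
Threshold 40 h → overtime 3 h 12 min, regular 40 h 0 min.

Regular 40.00 hours, overtime 3.20 hours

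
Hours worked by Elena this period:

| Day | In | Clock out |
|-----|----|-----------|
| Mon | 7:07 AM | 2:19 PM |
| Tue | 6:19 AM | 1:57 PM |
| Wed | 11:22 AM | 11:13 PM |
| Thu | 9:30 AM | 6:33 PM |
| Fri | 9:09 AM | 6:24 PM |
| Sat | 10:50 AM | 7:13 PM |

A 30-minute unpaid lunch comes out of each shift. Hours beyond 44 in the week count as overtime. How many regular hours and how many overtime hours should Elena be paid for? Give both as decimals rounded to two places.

Regular 44.00 hours, overtime 6.37 hours

Mon: 7:07 AM–2:19 PM = 7 h 12 min; less 30 min break → 6 h 42 min
Tue: 6:19 AM–1:57 PM = 7 h 38 min; less 30 min break → 7 h 8 min
Wed: 11:22 AM–11:13 PM = 11 h 51 min; less 30 min break → 11 h 21 min
Thu: 9:30 AM–6:33 PM = 9 h 3 min; less 30 min break → 8 h 33 min
Fri: 9:09 AM–6:24 PM = 9 h 15 min; less 30 min break → 8 h 45 min
Sat: 10:50 AM–7:13 PM = 8 h 23 min; less 30 min break → 7 h 53 min
Total worked: 50 h 22 min = 50.37 h.
Threshold 44 h → overtime 6 h 22 min, regular 44 h 0 min.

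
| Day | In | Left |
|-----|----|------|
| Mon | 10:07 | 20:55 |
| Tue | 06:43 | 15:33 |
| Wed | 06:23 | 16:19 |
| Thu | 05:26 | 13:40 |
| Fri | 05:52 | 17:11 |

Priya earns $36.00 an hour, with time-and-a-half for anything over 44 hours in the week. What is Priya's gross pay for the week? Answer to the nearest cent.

$1860.30

Mon: 10:07–20:55 = 10 h 48 min
Tue: 06:43–15:33 = 8 h 50 min
Wed: 06:23–16:19 = 9 h 56 min
Thu: 05:26–13:40 = 8 h 14 min
Fri: 05:52–17:11 = 11 h 19 min
Total worked: 49 h 7 min = 2947 min.
Regular 44 h 0 min = 2640 min at $36.00/h; overtime 5 h 7 min = 307 min at $54.00/h.
Pay = (2640 × $36.00 + 307 × $54.00) ÷ 60 = $1860.30.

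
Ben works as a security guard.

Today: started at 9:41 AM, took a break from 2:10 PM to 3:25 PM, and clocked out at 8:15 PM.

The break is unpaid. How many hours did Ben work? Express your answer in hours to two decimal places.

9.32 hours

Today: 9:41 AM–8:15 PM = 10 h 34 min; less 75 min break → 9 h 19 min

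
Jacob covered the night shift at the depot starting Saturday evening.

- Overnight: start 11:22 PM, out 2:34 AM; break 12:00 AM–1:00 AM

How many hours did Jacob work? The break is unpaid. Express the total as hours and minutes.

2 h 12 min

Overnight: 11:22 PM → midnight = 0 h 38 min; midnight → 2:34 AM = 2 h 34 min; span 3 h 12 min; less 60 min break → 2 h 12 min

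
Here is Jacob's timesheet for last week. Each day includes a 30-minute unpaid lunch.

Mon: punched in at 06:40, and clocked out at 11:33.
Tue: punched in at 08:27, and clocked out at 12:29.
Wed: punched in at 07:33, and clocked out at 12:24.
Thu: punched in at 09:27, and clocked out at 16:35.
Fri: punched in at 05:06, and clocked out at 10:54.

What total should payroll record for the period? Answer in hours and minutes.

24 h 12 min

Mon: 06:40–11:33 = 4 h 53 min; less 30 min break → 4 h 23 min
Tue: 08:27–12:29 = 4 h 2 min; less 30 min break → 3 h 32 min
Wed: 07:33–12:24 = 4 h 51 min; less 30 min break → 4 h 21 min
Thu: 09:27–16:35 = 7 h 8 min; less 30 min break → 6 h 38 min
Fri: 05:06–10:54 = 5 h 48 min; less 30 min break → 5 h 18 min
Total: 4 h 23 min + 3 h 32 min + 4 h 21 min + 6 h 38 min + 5 h 18 min = 24 h 12 min.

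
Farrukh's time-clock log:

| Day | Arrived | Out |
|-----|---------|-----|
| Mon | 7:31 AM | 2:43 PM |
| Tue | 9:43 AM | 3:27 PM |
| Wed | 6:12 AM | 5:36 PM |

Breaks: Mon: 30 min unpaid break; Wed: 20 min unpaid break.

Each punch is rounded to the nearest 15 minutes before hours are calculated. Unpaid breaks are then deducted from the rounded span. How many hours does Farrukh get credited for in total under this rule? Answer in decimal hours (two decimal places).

Mon: in 7:31 AM→7:30 AM, out 2:43 PM→2:45 PM; 7 h 15 min − 30 min = 6 h 45 min
Tue: in 9:43 AM→9:45 AM, out 3:27 PM→3:30 PM; 5 h 45 min
Wed: in 6:12 AM→6:15 AM, out 5:36 PM→5:30 PM; 11 h 15 min − 20 min = 10 h 55 min
Total credited: 23 h 25 min.

23.42 hours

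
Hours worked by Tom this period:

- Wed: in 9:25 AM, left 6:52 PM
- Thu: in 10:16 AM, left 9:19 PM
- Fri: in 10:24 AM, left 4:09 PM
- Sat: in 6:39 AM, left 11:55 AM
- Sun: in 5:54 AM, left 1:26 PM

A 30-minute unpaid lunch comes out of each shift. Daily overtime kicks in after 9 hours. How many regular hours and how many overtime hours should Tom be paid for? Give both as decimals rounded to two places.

Regular 35.00 hours, overtime 1.55 hours

Wed: 9:25 AM–6:52 PM = 9 h 27 min; less 30 min break → 8 h 57 min
Thu: 10:16 AM–9:19 PM = 11 h 3 min; less 30 min break → 10 h 33 min
Fri: 10:24 AM–4:09 PM = 5 h 45 min; less 30 min break → 5 h 15 min
Sat: 6:39 AM–11:55 AM = 5 h 16 min; less 30 min break → 4 h 46 min
Sun: 5:54 AM–1:26 PM = 7 h 32 min; less 30 min break → 7 h 2 min
Wed reg 8 h 57 min / OT 0 h 0 min; Thu reg 9 h 0 min / OT 1 h 33 min; Fri reg 5 h 15 min / OT 0 h 0 min; Sat reg 4 h 46 min / OT 0 h 0 min; Sun reg 7 h 2 min / OT 0 h 0 min.
Totals: regular 35 h 0 min, overtime 1 h 33 min.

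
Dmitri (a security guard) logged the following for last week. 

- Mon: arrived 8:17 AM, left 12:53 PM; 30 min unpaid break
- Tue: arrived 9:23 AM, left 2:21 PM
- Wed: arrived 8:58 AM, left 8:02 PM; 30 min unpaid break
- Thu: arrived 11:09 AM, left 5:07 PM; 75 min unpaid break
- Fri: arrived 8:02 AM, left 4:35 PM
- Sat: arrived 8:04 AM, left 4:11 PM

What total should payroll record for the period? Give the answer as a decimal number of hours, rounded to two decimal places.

41.02 hours

Mon: 8:17 AM–12:53 PM = 4 h 36 min; less 30 min break → 4 h 6 min
Tue: 9:23 AM–2:21 PM = 4 h 58 min
Wed: 8:58 AM–8:02 PM = 11 h 4 min; less 30 min break → 10 h 34 min
Thu: 11:09 AM–5:07 PM = 5 h 58 min; less 75 min break → 4 h 43 min
Fri: 8:02 AM–4:35 PM = 8 h 33 min
Sat: 8:04 AM–4:11 PM = 8 h 7 min
Total: 4 h 6 min + 4 h 58 min + 10 h 34 min + 4 h 43 min + 8 h 33 min + 8 h 7 min = 41 h 1 min.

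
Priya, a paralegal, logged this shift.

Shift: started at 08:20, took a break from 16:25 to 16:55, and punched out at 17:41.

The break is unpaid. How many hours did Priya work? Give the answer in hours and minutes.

8 h 51 min

Shift: 08:20–17:41 = 9 h 21 min; less 30 min break → 8 h 51 min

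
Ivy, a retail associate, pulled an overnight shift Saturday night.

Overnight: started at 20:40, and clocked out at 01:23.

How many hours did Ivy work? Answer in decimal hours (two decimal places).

Overnight: 20:40 → midnight = 3 h 20 min; midnight → 01:23 = 1 h 23 min; span 4 h 43 min

4.72 hours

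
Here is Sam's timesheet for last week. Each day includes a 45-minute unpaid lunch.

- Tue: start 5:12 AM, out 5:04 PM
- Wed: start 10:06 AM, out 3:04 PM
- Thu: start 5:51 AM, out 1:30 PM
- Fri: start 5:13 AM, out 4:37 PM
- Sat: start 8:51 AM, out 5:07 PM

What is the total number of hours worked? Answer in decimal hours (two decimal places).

40.40 hours

Tue: 5:12 AM–5:04 PM = 11 h 52 min; less 45 min break → 11 h 7 min
Wed: 10:06 AM–3:04 PM = 4 h 58 min; less 45 min break → 4 h 13 min
Thu: 5:51 AM–1:30 PM = 7 h 39 min; less 45 min break → 6 h 54 min
Fri: 5:13 AM–4:37 PM = 11 h 24 min; less 45 min break → 10 h 39 min
Sat: 8:51 AM–5:07 PM = 8 h 16 min; less 45 min break → 7 h 31 min
Total: 11 h 7 min + 4 h 13 min + 6 h 54 min + 10 h 39 min + 7 h 31 min = 40 h 24 min.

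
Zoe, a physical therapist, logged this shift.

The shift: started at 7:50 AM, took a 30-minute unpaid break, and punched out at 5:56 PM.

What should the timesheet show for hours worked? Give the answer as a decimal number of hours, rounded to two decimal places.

The shift: 7:50 AM–5:56 PM = 10 h 6 min; less 30 min break → 9 h 36 min

9.60 hours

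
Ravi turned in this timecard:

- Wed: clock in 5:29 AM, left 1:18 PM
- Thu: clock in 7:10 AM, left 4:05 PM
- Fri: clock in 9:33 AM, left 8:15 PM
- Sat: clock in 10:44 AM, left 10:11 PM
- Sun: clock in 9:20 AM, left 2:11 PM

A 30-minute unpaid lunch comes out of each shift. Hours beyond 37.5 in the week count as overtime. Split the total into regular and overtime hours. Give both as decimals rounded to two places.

Wed: 5:29 AM–1:18 PM = 7 h 49 min; less 30 min break → 7 h 19 min
Thu: 7:10 AM–4:05 PM = 8 h 55 min; less 30 min break → 8 h 25 min
Fri: 9:33 AM–8:15 PM = 10 h 42 min; less 30 min break → 10 h 12 min
Sat: 10:44 AM–10:11 PM = 11 h 27 min; less 30 min break → 10 h 57 min
Sun: 9:20 AM–2:11 PM = 4 h 51 min; less 30 min break → 4 h 21 min
Total worked: 41 h 14 min = 41.23 h.
Threshold 37.5 h → overtime 3 h 44 min, regular 37 h 30 min.

Regular 37.50 hours, overtime 3.73 hours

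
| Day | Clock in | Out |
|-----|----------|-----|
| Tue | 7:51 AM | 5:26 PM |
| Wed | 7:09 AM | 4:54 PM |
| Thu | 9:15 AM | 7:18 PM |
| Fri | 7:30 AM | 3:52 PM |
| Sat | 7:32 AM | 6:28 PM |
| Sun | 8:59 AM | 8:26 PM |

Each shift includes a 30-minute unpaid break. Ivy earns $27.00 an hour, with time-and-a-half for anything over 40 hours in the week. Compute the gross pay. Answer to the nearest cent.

$1773.90

Tue: 7:51 AM–5:26 PM = 9 h 35 min; less 30 min break → 9 h 5 min
Wed: 7:09 AM–4:54 PM = 9 h 45 min; less 30 min break → 9 h 15 min
Thu: 9:15 AM–7:18 PM = 10 h 3 min; less 30 min break → 9 h 33 min
Fri: 7:30 AM–3:52 PM = 8 h 22 min; less 30 min break → 7 h 52 min
Sat: 7:32 AM–6:28 PM = 10 h 56 min; less 30 min break → 10 h 26 min
Sun: 8:59 AM–8:26 PM = 11 h 27 min; less 30 min break → 10 h 57 min
Total worked: 57 h 8 min = 3428 min.
Regular 40 h 0 min = 2400 min at $27.00/h; overtime 17 h 8 min = 1028 min at $40.50/h.
Pay = (2400 × $27.00 + 1028 × $40.50) ÷ 60 = $1773.90.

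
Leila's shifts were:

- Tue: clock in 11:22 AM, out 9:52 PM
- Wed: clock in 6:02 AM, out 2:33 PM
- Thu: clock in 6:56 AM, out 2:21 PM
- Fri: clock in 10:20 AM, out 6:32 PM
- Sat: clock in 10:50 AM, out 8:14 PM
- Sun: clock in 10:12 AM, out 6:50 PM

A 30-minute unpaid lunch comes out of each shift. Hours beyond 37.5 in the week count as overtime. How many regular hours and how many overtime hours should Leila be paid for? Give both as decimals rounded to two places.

Regular 37.50 hours, overtime 12.17 hours

Tue: 11:22 AM–9:52 PM = 10 h 30 min; less 30 min break → 10 h 0 min
Wed: 6:02 AM–2:33 PM = 8 h 31 min; less 30 min break → 8 h 1 min
Thu: 6:56 AM–2:21 PM = 7 h 25 min; less 30 min break → 6 h 55 min
Fri: 10:20 AM–6:32 PM = 8 h 12 min; less 30 min break → 7 h 42 min
Sat: 10:50 AM–8:14 PM = 9 h 24 min; less 30 min break → 8 h 54 min
Sun: 10:12 AM–6:50 PM = 8 h 38 min; less 30 min break → 8 h 8 min
Total worked: 49 h 40 min = 49.67 h.
Threshold 37.5 h → overtime 12 h 10 min, regular 37 h 30 min.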